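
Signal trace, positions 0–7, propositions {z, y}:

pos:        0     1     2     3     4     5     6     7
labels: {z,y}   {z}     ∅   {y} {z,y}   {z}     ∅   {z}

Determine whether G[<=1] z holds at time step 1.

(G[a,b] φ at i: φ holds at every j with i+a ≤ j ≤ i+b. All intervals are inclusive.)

Check z at every j in [1,2]:
  j=1: true
  j=2: false
Fails at j=2 → formula fails.

Does not hold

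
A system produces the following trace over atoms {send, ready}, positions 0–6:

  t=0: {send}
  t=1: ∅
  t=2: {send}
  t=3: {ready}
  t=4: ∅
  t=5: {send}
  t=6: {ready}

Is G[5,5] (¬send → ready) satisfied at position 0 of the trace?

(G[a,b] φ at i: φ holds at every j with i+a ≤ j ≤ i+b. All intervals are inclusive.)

Check (¬send → ready) at every j in [5,5]:
  j=5: antecedent false → ✓
All positions satisfy it → formula holds.

Holds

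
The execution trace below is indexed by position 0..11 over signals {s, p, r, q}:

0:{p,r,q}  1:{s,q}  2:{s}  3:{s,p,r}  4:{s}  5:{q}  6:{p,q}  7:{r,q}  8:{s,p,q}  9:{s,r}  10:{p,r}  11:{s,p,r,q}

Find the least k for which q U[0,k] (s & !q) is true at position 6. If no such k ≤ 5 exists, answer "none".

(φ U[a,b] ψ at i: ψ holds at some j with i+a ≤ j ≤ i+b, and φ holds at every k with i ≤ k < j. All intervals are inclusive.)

Need earliest j ≥ 6 with (s & !q), and q at every k in [6,j-1].
  j=6: rhs fails.
  j=7: rhs fails.
  j=8: rhs fails.
  j=9: rhs holds; lhs holds on [6,8]. k = 3.

3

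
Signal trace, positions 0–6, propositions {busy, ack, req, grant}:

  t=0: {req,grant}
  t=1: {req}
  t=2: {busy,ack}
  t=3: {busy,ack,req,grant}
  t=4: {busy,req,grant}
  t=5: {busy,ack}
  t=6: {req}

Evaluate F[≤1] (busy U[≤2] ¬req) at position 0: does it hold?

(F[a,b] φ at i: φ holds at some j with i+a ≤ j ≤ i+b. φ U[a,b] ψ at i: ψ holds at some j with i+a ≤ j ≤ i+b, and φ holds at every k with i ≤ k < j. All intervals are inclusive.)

No

Check (busy U[≤2] ¬req) at each j in [0,1]:
  j=0: fails
  j=1: fails
No position in the window satisfies it → formula fails.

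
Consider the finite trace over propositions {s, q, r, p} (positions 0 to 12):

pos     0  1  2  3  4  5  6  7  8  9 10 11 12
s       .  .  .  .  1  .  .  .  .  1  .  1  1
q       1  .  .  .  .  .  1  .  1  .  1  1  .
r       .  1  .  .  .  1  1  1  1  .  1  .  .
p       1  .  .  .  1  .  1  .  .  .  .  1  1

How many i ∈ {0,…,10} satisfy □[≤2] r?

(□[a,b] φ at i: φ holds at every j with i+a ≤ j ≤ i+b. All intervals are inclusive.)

2

Evaluate at each i in [0,10]:
  i=0: ✗ (fails at j=0)
  i=1: ✗ (fails at j=2)
  i=2: ✗ (fails at j=2)
  i=3: ✗ (fails at j=3)
  i=4: ✗ (fails at j=4)
  i=5: ✓ (all of [5,7])
  i=6: ✓ (all of [6,8])
  i=7: ✗ (fails at j=9)
  i=8: ✗ (fails at j=9)
  i=9: ✗ (fails at j=9)
  i=10: ✗ (fails at j=11)
Positions where it holds: {5, 6} → 2.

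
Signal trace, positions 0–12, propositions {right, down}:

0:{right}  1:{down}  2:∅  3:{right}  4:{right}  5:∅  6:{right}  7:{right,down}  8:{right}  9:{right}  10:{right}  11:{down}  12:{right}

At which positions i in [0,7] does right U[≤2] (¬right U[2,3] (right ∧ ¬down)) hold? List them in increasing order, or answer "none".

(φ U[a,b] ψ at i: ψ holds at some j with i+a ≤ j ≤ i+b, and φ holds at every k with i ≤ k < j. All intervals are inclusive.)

0, 1

Evaluate at each i in [0,7]:
  i=0: ✓ (rhs at j=1; lhs holds on [0,0])
  i=1: ✓ (rhs at j=1)
  i=2: ✗ (no rhs in [2,4])
  i=3: ✗ (no rhs in [3,5])
  i=4: ✗ (no rhs in [4,6])
  i=5: ✗ (no rhs in [5,7])
  i=6: ✗ (no rhs in [6,8])
  i=7: ✗ (no rhs in [7,9])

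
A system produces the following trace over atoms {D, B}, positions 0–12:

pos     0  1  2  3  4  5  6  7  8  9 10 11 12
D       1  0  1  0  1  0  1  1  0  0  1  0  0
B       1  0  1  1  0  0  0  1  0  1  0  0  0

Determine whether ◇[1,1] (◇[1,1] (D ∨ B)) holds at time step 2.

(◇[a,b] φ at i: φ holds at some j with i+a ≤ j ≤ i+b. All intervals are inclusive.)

Yes

Check ◇[1,1] (D ∨ B) at each j in [3,3]:
  j=3: holds (witness at 4)
Found at j=3 → formula holds.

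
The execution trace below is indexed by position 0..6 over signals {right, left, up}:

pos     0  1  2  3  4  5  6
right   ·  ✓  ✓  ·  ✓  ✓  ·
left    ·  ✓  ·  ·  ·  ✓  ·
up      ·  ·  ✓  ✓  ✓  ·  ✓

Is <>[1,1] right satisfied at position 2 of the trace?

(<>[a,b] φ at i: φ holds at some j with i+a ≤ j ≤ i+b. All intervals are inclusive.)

No

Check right at each j in [3,3]:
  j=3: false
No position in the window satisfies it → formula fails.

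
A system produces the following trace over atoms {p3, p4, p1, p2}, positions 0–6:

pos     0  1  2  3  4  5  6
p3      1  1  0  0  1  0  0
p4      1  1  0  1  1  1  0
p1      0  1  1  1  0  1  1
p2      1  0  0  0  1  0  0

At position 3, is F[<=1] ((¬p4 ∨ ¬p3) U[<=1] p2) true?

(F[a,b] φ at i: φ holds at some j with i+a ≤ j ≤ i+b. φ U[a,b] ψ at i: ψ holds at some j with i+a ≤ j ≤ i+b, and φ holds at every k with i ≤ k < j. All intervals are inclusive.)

Check ((¬p4 ∨ ¬p3) U[<=1] p2) at each j in [3,4]:
  j=3: holds
  j=4: holds
Found at j=3 → formula holds.

Holds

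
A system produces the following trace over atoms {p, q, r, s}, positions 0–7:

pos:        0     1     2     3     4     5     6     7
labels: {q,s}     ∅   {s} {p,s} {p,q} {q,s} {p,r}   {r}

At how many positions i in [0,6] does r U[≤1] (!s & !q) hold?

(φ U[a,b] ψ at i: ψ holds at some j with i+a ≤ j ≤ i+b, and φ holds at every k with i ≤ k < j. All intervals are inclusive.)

2

Evaluate at each i in [0,6]:
  i=0: ✗ (lhs fails at k=0 before rhs at j=1)
  i=1: ✓ (rhs at j=1)
  i=2: ✗ (no rhs in [2,3])
  i=3: ✗ (no rhs in [3,4])
  i=4: ✗ (no rhs in [4,5])
  i=5: ✗ (lhs fails at k=5 before rhs at j=6)
  i=6: ✓ (rhs at j=6)
Positions where it holds: {1, 6} → 2.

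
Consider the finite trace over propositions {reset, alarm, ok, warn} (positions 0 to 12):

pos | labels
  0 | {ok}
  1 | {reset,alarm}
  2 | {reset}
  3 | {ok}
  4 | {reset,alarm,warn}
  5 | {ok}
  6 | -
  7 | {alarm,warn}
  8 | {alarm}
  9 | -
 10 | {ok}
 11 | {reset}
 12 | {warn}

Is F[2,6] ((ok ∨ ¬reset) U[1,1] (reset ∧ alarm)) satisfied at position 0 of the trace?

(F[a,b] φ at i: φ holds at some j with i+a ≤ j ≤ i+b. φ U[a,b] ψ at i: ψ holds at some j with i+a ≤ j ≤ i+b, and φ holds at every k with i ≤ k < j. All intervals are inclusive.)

True

Check ((ok ∨ ¬reset) U[1,1] (reset ∧ alarm)) at each j in [2,6]:
  j=2: fails
  j=3: holds
  j=4: fails
  j=5: fails
  j=6: fails
Found at j=3 → formula holds.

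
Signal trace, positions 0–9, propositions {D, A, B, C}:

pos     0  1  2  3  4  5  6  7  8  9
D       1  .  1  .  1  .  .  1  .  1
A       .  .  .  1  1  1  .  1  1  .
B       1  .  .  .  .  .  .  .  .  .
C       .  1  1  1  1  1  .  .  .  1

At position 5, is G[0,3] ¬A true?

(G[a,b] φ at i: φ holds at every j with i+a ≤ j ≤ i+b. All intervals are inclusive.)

Check ¬A at every j in [5,8]:
  j=5: false
  j=6: true
  j=7: false
  j=8: false
Fails at j=5 → formula fails.

Does not hold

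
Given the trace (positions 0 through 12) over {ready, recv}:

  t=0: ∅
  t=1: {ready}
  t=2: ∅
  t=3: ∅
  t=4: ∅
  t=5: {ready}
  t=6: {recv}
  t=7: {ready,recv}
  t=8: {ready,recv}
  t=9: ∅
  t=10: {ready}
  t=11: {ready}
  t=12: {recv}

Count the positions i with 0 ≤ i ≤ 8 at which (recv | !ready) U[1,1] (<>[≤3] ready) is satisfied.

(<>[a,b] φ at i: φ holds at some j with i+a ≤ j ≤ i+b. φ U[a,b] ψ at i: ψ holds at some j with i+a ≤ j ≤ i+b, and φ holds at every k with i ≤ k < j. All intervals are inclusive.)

7

Evaluate at each i in [0,8]:
  i=0: ✓ (rhs at j=1; lhs holds on [0,0])
  i=1: ✗ (lhs fails at k=1 before rhs at j=2)
  i=2: ✓ (rhs at j=3; lhs holds on [2,2])
  i=3: ✓ (rhs at j=4; lhs holds on [3,3])
  i=4: ✓ (rhs at j=5; lhs holds on [4,4])
  i=5: ✗ (lhs fails at k=5 before rhs at j=6)
  i=6: ✓ (rhs at j=7; lhs holds on [6,6])
  i=7: ✓ (rhs at j=8; lhs holds on [7,7])
  i=8: ✓ (rhs at j=9; lhs holds on [8,8])
Positions where it holds: {0, 2, 3, 4, 6, 7, 8} → 7.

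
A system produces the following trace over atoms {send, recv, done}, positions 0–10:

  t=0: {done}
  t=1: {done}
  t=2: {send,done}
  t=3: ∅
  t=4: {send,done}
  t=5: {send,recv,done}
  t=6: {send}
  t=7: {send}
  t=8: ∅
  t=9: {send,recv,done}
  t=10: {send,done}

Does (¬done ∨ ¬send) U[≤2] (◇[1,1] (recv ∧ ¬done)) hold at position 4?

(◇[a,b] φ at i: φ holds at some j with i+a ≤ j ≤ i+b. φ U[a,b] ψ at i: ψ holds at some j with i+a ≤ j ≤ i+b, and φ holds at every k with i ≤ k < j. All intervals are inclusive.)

Need some j in [4,6] with ◇[1,1] (recv ∧ ¬done), and (¬done ∨ ¬send) at every k in [4,j-1].
  j=4: ◇[1,1] (recv ∧ ¬done) — fails (none in [5,5]).
  j=5: ◇[1,1] (recv ∧ ¬done) — fails (none in [6,6]).
  j=6: ◇[1,1] (recv ∧ ¬done) — fails (none in [7,7]).
No j in the window works → until fails.

False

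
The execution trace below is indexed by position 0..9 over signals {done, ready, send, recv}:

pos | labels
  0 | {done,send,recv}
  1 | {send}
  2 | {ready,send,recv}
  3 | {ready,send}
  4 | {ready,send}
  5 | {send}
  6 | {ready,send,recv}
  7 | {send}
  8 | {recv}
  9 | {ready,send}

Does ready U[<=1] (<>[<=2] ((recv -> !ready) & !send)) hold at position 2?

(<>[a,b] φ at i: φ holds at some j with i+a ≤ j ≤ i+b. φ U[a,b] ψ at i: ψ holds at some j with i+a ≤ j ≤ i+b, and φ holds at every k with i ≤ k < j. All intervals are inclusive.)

Need some j in [2,3] with <>[<=2] ((recv -> !ready) & !send), and ready at every k in [2,j-1].
  j=2: <>[<=2] ((recv -> !ready) & !send) — fails (none in [2,4]).
  j=3: <>[<=2] ((recv -> !ready) & !send) — fails (none in [3,5]).
No j in the window works → until fails.

No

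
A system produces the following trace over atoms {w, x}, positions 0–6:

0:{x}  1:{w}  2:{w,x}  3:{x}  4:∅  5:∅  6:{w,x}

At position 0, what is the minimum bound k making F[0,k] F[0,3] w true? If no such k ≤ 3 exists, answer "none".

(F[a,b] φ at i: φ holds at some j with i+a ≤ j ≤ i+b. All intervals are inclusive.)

0

Scan j = 0,1,… for F[0,3] w:
  j=0: holds
First hit at j=0, so smallest k = 0-0 = 0.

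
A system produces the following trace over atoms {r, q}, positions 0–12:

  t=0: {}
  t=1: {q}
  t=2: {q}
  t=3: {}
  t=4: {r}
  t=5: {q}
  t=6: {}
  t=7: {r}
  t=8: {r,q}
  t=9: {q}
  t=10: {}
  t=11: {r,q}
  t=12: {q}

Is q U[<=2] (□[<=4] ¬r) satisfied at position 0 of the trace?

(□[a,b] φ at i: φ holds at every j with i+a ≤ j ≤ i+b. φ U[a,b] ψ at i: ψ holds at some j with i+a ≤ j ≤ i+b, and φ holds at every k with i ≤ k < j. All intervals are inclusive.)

Need some j in [0,2] with □[<=4] ¬r, and q at every k in [0,j-1].
  j=0: □[<=4] ¬r — fails at 4.
  j=1: □[<=4] ¬r — fails at 4.
  j=2: □[<=4] ¬r — fails at 4.
No j in the window works → until fails.

False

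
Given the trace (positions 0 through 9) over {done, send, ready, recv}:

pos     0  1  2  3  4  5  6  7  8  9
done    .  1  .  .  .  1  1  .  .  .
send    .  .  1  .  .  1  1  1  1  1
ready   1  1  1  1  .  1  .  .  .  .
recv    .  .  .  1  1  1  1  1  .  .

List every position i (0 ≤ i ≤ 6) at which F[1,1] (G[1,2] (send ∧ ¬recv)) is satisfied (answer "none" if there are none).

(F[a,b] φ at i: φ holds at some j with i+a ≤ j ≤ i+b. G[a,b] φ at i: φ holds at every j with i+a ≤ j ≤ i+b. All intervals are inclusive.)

Evaluate at each i in [0,6]:
  i=0: ✗ (none in [1,1])
  i=1: ✗ (none in [2,2])
  i=2: ✗ (none in [3,3])
  i=3: ✗ (none in [4,4])
  i=4: ✗ (none in [5,5])
  i=5: ✗ (none in [6,6])
  i=6: ✓ (witness j=7)

6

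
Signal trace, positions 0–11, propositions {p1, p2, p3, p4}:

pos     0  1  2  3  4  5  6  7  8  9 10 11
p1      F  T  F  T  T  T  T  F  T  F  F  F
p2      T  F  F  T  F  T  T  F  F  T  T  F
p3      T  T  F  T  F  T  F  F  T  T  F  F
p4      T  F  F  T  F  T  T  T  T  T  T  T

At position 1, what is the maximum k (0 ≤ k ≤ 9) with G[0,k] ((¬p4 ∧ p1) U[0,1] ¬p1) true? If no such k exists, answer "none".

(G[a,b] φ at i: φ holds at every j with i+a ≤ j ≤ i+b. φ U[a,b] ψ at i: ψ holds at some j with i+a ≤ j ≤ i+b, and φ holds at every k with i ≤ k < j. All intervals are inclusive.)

((¬p4 ∧ p1) U[0,1] ¬p1) must hold from j=1 onward; find where it first fails.
  j=1: holds
  j=2: holds
  j=3: fails
Holds on [1,2], so largest k = 1.

1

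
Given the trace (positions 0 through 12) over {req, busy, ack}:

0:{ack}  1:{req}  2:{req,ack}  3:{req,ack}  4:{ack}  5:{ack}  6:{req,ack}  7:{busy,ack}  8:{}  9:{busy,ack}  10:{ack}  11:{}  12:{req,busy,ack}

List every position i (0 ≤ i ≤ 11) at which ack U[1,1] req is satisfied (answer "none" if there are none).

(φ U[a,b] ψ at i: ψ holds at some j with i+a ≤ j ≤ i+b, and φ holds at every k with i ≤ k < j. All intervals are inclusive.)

Evaluate at each i in [0,11]:
  i=0: ✓ (rhs at j=1; lhs holds on [0,0])
  i=1: ✗ (lhs fails at k=1 before rhs at j=2)
  i=2: ✓ (rhs at j=3; lhs holds on [2,2])
  i=3: ✗ (no rhs in [4,4])
  i=4: ✗ (no rhs in [5,5])
  i=5: ✓ (rhs at j=6; lhs holds on [5,5])
  i=6: ✗ (no rhs in [7,7])
  i=7: ✗ (no rhs in [8,8])
  i=8: ✗ (no rhs in [9,9])
  i=9: ✗ (no rhs in [10,10])
  i=10: ✗ (no rhs in [11,11])
  i=11: ✗ (lhs fails at k=11 before rhs at j=12)

0, 2, 5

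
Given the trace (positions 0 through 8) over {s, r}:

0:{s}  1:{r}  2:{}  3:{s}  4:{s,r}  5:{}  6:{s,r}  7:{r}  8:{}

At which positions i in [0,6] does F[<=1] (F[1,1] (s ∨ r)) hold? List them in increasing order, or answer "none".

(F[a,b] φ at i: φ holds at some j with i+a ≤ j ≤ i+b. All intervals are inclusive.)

Evaluate at each i in [0,6]:
  i=0: ✓ (witness j=0)
  i=1: ✓ (witness j=2)
  i=2: ✓ (witness j=2)
  i=3: ✓ (witness j=3)
  i=4: ✓ (witness j=5)
  i=5: ✓ (witness j=5)
  i=6: ✓ (witness j=6)

0, 1, 2, 3, 4, 5, 6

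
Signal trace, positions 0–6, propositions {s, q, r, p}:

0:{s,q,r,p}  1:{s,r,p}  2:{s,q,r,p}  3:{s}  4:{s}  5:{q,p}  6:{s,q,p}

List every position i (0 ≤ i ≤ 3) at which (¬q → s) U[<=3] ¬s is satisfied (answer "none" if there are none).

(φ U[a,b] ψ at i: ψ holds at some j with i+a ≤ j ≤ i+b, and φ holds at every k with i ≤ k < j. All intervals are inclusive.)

Evaluate at each i in [0,3]:
  i=0: ✗ (no rhs in [0,3])
  i=1: ✗ (no rhs in [1,4])
  i=2: ✓ (rhs at j=5; lhs holds on [2,4])
  i=3: ✓ (rhs at j=5; lhs holds on [3,4])

2, 3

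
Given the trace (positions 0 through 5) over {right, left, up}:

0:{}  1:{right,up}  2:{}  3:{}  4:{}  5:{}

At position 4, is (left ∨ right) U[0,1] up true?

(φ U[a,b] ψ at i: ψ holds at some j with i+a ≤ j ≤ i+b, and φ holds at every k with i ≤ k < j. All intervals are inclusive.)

Need some j in [4,5] with up, and (left ∨ right) at every k in [4,j-1].
  j=4: up false.
  j=5: up false.
No j in the window works → until fails.

Does not hold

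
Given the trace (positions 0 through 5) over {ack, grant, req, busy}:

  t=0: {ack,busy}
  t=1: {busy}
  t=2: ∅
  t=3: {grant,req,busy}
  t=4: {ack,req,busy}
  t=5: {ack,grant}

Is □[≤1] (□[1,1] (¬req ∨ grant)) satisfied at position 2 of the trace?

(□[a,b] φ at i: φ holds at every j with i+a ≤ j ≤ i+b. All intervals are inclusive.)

Check □[1,1] (¬req ∨ grant) at every j in [2,3]:
  j=2: holds on [3,3]
  j=3: fails at 4
Fails at j=3 → formula fails.

Does not hold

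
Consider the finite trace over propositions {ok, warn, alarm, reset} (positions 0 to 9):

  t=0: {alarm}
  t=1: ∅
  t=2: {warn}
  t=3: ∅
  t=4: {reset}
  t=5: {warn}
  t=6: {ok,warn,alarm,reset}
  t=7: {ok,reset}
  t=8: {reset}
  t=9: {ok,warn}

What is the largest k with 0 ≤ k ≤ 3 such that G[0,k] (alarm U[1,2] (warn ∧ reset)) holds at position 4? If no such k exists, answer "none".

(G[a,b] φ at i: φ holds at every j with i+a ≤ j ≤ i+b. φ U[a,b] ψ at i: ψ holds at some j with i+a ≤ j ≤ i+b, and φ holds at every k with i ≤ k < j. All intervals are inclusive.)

none

(alarm U[1,2] (warn ∧ reset)) must hold from j=4 onward; find where it first fails.
  j=4: fails → no k works.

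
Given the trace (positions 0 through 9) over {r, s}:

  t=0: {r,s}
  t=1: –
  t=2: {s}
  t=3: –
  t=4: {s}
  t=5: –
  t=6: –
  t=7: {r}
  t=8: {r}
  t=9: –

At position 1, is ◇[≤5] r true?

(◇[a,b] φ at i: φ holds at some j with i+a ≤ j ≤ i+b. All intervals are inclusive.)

Check r at each j in [1,6]:
  j=1: false
  j=2: false
  j=3: false
  j=4: false
  j=5: false
  j=6: false
No position in the window satisfies it → formula fails.

Does not hold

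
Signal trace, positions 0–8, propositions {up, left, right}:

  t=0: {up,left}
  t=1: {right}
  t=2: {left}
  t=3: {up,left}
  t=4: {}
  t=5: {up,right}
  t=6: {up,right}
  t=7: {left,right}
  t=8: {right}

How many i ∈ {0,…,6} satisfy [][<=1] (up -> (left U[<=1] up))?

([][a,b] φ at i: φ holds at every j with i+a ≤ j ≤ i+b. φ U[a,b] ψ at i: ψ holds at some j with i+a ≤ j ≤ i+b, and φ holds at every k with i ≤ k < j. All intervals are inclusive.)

Evaluate at each i in [0,6]:
  i=0: ✓ (all of [0,1])
  i=1: ✓ (all of [1,2])
  i=2: ✓ (all of [2,3])
  i=3: ✓ (all of [3,4])
  i=4: ✓ (all of [4,5])
  i=5: ✓ (all of [5,6])
  i=6: ✓ (all of [6,7])
Positions where it holds: {0, 1, 2, 3, 4, 5, 6} → 7.

7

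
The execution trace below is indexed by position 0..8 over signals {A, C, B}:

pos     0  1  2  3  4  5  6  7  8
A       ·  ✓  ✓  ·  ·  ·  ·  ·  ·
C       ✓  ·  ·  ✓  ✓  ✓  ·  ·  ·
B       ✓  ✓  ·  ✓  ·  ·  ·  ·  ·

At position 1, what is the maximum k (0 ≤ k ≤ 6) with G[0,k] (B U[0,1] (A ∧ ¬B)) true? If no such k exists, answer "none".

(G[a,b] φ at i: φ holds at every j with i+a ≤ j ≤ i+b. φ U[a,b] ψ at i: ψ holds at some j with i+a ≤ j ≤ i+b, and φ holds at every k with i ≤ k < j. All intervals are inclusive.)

(B U[0,1] (A ∧ ¬B)) must hold from j=1 onward; find where it first fails.
  j=1: holds
  j=2: holds
  j=3: fails
Holds on [1,2], so largest k = 1.

1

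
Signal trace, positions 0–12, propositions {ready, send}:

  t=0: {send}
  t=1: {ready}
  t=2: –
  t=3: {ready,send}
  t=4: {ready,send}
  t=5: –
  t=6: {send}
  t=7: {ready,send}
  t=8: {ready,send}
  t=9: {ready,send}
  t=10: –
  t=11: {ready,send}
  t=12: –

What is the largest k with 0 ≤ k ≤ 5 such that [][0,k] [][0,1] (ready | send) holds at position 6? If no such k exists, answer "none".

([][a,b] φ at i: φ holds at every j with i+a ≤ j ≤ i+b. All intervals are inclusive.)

2

[][0,1] (ready | send) must hold from j=6 onward; find where it first fails.
  j=6: holds
  j=7: holds
  j=8: holds
  j=9: fails
Holds on [6,8], so largest k = 2.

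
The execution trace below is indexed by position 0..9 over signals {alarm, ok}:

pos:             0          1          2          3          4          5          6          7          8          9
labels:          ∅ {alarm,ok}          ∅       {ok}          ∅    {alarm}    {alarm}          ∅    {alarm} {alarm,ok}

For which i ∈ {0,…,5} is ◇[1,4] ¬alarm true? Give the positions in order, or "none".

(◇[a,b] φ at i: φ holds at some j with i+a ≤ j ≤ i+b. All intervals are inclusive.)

Evaluate at each i in [0,5]:
  i=0: ✓ (witness j=2)
  i=1: ✓ (witness j=2)
  i=2: ✓ (witness j=3)
  i=3: ✓ (witness j=4)
  i=4: ✓ (witness j=7)
  i=5: ✓ (witness j=7)

0, 1, 2, 3, 4, 5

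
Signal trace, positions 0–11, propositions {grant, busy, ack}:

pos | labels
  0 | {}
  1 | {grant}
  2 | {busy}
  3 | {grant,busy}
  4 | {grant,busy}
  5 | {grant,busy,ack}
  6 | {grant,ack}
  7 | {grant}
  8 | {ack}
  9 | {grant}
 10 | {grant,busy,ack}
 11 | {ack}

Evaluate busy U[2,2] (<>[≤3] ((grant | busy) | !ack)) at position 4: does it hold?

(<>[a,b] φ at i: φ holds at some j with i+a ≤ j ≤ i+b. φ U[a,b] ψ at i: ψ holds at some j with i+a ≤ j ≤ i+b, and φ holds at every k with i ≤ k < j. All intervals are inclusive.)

Yes

Need some j in [6,6] with <>[≤3] ((grant | busy) | !ack), and busy at every k in [4,j-1].
  j=6: <>[≤3] ((grant | busy) | !ack) holds; busy holds at every k in [4,5] → satisfied.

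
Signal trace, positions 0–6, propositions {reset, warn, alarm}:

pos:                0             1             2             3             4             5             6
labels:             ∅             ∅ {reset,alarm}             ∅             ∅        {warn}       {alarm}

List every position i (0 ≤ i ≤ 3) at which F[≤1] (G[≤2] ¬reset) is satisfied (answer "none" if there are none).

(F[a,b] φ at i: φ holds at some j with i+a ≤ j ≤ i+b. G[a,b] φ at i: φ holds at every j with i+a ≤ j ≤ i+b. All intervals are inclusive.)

Evaluate at each i in [0,3]:
  i=0: ✗ (none in [0,1])
  i=1: ✗ (none in [1,2])
  i=2: ✓ (witness j=3)
  i=3: ✓ (witness j=3)

2, 3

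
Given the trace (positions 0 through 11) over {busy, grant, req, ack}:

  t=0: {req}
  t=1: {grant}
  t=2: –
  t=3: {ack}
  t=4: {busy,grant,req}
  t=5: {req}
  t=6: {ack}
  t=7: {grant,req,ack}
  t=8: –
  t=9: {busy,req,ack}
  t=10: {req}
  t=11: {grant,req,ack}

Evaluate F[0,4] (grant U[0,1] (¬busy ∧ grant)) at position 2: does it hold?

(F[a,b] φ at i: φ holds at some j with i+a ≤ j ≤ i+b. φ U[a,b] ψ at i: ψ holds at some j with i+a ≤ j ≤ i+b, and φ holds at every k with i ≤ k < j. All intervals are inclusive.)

Check (grant U[0,1] (¬busy ∧ grant)) at each j in [2,6]:
  j=2: fails
  j=3: fails
  j=4: fails
  j=5: fails
  j=6: fails
No position in the window satisfies it → formula fails.

Does not hold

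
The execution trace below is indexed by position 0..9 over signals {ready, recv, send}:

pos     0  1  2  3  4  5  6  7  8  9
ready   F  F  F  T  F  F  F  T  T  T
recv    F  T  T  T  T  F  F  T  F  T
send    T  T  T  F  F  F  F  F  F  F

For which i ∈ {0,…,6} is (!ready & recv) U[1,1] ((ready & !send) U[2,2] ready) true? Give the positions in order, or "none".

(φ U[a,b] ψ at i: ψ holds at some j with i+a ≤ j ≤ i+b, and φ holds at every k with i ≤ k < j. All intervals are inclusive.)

none

Evaluate at each i in [0,6]:
  i=0: ✗ (no rhs in [1,1])
  i=1: ✗ (no rhs in [2,2])
  i=2: ✗ (no rhs in [3,3])
  i=3: ✗ (no rhs in [4,4])
  i=4: ✗ (no rhs in [5,5])
  i=5: ✗ (no rhs in [6,6])
  i=6: ✗ (lhs fails at k=6 before rhs at j=7)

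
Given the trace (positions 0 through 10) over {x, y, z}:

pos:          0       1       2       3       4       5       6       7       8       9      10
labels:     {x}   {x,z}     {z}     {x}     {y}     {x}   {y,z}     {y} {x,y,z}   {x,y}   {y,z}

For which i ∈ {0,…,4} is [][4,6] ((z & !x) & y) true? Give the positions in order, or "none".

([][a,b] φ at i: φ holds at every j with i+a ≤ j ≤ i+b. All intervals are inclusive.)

Evaluate at each i in [0,4]:
  i=0: ✗ (fails at j=4)
  i=1: ✗ (fails at j=5)
  i=2: ✗ (fails at j=7)
  i=3: ✗ (fails at j=7)
  i=4: ✗ (fails at j=8)

none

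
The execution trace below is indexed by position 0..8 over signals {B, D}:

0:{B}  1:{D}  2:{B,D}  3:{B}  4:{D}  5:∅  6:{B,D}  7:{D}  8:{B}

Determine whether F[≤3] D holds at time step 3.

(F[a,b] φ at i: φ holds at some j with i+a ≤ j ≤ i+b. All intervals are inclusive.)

Check D at each j in [3,6]:
  j=3: false
  j=4: true
  j=5: false
  j=6: true
Found at j=4 → formula holds.

True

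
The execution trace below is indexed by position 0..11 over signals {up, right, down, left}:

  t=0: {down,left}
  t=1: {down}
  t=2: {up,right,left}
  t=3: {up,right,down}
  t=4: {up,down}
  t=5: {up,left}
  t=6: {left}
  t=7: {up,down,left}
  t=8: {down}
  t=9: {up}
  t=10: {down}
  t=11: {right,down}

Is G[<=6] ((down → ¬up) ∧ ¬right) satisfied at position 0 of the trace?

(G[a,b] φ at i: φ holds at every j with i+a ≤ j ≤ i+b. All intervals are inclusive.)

False

Check ((down → ¬up) ∧ ¬right) at every j in [0,6]:
  j=0: true
  j=1: true
  j=2: false
  j=3: false
  j=4: false
  j=5: true
  j=6: true
Fails at j=2 → formula fails.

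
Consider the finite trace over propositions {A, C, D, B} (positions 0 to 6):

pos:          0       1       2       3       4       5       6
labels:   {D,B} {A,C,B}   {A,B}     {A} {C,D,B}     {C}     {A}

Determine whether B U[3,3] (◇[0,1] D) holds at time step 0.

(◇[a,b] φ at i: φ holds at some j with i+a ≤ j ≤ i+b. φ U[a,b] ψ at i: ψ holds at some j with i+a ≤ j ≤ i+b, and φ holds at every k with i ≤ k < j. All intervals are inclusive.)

Need some j in [3,3] with ◇[0,1] D, and B at every k in [0,j-1].
  j=3: ◇[0,1] D holds; B holds at every k in [0,2] → satisfied.

True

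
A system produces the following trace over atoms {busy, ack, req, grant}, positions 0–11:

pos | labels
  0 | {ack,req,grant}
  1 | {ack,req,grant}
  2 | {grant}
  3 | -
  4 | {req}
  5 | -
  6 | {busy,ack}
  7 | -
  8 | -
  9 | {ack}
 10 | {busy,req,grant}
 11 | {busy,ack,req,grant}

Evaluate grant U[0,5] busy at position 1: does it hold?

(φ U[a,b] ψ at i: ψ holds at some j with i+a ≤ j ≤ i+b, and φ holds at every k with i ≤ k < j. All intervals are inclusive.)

Does not hold

Need some j in [1,6] with busy, and grant at every k in [1,j-1].
  j=1: busy false.
  j=2: busy false.
  j=3: busy false.
  j=4: busy false.
  j=5: busy false.
  j=6: busy holds, but grant fails at k=3 → not this j.
No j in the window works → until fails.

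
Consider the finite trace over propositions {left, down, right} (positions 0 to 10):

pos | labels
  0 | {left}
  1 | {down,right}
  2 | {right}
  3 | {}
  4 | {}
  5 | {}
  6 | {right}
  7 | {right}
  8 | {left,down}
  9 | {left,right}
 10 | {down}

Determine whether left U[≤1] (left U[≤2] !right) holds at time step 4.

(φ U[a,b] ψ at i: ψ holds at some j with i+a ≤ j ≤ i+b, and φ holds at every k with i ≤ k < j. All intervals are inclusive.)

True

Need some j in [4,5] with (left U[≤2] !right), and left at every k in [4,j-1].
  j=4: (left U[≤2] !right) holds; no prefix to check → satisfied.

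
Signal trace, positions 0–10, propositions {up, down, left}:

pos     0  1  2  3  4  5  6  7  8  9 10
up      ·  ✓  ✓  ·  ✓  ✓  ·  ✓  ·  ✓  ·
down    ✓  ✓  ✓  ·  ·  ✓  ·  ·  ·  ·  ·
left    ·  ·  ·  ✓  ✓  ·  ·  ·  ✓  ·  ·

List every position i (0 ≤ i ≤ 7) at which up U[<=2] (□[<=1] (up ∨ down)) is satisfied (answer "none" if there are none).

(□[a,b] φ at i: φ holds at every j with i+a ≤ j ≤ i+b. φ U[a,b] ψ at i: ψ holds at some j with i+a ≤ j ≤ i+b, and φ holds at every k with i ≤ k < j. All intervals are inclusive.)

0, 1, 4

Evaluate at each i in [0,7]:
  i=0: ✓ (rhs at j=0)
  i=1: ✓ (rhs at j=1)
  i=2: ✗ (lhs fails at k=3 before rhs at j=4)
  i=3: ✗ (lhs fails at k=3 before rhs at j=4)
  i=4: ✓ (rhs at j=4)
  i=5: ✗ (no rhs in [5,7])
  i=6: ✗ (no rhs in [6,8])
  i=7: ✗ (no rhs in [7,9])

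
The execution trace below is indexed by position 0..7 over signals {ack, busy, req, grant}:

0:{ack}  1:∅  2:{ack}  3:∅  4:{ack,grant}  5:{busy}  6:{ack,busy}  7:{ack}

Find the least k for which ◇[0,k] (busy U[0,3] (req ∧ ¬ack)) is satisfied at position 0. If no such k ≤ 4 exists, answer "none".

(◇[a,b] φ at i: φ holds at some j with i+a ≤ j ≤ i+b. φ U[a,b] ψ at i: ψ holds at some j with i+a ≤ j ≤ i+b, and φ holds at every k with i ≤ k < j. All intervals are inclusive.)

Scan j = 0,1,… for (busy U[0,3] (req ∧ ¬ack)):
  j=0: fails
  j=1: fails
  j=2: fails
  j=3: fails
  j=4: fails
No j in [0,4] satisfies it → none.

none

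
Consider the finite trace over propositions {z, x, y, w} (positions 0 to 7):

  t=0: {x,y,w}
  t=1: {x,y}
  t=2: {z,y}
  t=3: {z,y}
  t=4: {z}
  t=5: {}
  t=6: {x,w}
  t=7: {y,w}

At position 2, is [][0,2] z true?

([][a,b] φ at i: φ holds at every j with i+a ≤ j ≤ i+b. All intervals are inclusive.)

Holds

Check z at every j in [2,4]:
  j=2: true
  j=3: true
  j=4: true
All positions satisfy it → formula holds.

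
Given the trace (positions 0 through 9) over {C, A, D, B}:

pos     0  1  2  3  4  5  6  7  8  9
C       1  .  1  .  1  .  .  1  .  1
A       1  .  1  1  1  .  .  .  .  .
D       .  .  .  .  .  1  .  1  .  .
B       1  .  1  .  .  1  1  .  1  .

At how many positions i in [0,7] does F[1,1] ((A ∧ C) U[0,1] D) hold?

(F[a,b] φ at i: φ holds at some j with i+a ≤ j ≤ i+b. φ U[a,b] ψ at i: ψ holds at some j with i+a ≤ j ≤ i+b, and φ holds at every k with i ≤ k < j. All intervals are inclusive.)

Evaluate at each i in [0,7]:
  i=0: ✗ (none in [1,1])
  i=1: ✗ (none in [2,2])
  i=2: ✗ (none in [3,3])
  i=3: ✓ (witness j=4)
  i=4: ✓ (witness j=5)
  i=5: ✗ (none in [6,6])
  i=6: ✓ (witness j=7)
  i=7: ✗ (none in [8,8])
Positions where it holds: {3, 4, 6} → 3.

3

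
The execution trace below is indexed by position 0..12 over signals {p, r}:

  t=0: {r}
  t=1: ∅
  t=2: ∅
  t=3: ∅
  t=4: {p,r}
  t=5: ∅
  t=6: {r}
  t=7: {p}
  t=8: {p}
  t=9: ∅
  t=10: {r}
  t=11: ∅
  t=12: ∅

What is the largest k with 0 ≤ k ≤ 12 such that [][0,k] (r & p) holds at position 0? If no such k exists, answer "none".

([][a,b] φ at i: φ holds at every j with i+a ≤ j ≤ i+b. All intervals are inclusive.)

(r & p) must hold from j=0 onward; find where it first fails.
  j=0: fails → no k works.

none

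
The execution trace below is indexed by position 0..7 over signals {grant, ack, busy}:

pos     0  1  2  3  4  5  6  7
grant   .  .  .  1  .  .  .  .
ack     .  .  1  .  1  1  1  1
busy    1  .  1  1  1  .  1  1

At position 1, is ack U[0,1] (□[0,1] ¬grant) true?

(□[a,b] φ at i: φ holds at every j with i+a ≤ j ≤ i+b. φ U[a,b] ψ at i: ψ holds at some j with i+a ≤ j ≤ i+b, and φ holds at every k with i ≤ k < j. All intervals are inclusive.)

Yes

Need some j in [1,2] with □[0,1] ¬grant, and ack at every k in [1,j-1].
  j=1: □[0,1] ¬grant holds; no prefix to check → satisfied.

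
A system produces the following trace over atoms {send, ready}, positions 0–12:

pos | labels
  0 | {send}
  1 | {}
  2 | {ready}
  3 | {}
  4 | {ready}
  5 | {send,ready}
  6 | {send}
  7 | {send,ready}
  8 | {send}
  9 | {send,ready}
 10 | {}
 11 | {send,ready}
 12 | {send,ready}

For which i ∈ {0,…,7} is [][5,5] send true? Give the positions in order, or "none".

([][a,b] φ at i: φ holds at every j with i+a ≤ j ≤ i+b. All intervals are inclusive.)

Evaluate at each i in [0,7]:
  i=0: ✓ (all of [5,5])
  i=1: ✓ (all of [6,6])
  i=2: ✓ (all of [7,7])
  i=3: ✓ (all of [8,8])
  i=4: ✓ (all of [9,9])
  i=5: ✗ (fails at j=10)
  i=6: ✓ (all of [11,11])
  i=7: ✓ (all of [12,12])

0, 1, 2, 3, 4, 6, 7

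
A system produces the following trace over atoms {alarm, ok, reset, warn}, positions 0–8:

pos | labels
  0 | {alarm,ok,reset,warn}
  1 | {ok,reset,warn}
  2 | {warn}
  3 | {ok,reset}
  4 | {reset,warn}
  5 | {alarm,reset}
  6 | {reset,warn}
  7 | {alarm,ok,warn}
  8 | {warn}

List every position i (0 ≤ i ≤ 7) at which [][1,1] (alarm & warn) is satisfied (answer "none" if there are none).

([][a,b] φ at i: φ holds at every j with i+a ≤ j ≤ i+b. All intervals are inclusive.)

6

Evaluate at each i in [0,7]:
  i=0: ✗ (fails at j=1)
  i=1: ✗ (fails at j=2)
  i=2: ✗ (fails at j=3)
  i=3: ✗ (fails at j=4)
  i=4: ✗ (fails at j=5)
  i=5: ✗ (fails at j=6)
  i=6: ✓ (all of [7,7])
  i=7: ✗ (fails at j=8)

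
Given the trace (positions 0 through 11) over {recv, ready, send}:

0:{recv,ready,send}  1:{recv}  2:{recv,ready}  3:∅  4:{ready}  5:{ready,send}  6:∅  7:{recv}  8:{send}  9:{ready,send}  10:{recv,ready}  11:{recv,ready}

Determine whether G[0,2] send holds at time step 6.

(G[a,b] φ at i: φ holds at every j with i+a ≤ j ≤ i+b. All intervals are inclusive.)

False

Check send at every j in [6,8]:
  j=6: false
  j=7: false
  j=8: true
Fails at j=6 → formula fails.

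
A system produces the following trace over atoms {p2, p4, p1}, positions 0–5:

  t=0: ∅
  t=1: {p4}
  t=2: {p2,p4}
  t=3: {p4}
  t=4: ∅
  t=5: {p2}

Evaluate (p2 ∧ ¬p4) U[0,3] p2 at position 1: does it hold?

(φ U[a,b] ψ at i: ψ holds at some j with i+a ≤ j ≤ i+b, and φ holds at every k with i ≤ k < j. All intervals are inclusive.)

Need some j in [1,4] with p2, and (p2 ∧ ¬p4) at every k in [1,j-1].
  j=1: p2 false.
  j=2: p2 holds, but (p2 ∧ ¬p4) fails at k=1 → not this j.
  j=3: p2 false.
  j=4: p2 false.
No j in the window works → until fails.

Does not hold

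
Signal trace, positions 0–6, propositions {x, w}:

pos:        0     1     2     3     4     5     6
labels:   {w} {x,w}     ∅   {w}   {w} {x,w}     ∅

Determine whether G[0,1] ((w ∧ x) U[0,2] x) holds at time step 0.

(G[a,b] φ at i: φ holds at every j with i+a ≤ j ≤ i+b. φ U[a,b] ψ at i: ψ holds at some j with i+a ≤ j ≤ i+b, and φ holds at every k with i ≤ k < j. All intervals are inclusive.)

Does not hold

Check ((w ∧ x) U[0,2] x) at every j in [0,1]:
  j=0: fails
  j=1: holds
Fails at j=0 → formula fails.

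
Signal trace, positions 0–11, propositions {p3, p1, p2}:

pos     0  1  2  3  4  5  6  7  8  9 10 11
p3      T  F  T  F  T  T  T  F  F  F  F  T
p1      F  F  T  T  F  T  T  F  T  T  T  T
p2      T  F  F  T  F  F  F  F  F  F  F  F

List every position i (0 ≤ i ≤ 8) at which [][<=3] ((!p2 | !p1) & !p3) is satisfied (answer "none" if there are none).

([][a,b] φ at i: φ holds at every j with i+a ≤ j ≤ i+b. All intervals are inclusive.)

Evaluate at each i in [0,8]:
  i=0: ✗ (fails at j=0)
  i=1: ✗ (fails at j=2)
  i=2: ✗ (fails at j=2)
  i=3: ✗ (fails at j=3)
  i=4: ✗ (fails at j=4)
  i=5: ✗ (fails at j=5)
  i=6: ✗ (fails at j=6)
  i=7: ✓ (all of [7,10])
  i=8: ✗ (fails at j=11)

7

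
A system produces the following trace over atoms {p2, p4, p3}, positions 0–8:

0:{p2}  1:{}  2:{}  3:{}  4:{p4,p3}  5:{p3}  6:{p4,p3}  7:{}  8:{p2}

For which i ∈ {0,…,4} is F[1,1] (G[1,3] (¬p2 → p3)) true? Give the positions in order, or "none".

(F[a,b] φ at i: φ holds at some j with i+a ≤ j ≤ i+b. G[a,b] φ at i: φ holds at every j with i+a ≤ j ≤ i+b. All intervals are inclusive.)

2

Evaluate at each i in [0,4]:
  i=0: ✗ (none in [1,1])
  i=1: ✗ (none in [2,2])
  i=2: ✓ (witness j=3)
  i=3: ✗ (none in [4,4])
  i=4: ✗ (none in [5,5])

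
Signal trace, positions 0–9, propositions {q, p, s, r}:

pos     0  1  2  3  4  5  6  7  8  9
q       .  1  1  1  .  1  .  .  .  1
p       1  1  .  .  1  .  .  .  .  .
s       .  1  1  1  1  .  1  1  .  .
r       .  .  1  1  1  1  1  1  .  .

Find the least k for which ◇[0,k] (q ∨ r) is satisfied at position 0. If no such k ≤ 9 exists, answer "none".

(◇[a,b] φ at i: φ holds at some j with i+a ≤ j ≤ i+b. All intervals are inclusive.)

1

Scan j = 0,1,… for (q ∨ r):
  j=0: fails
  j=1: holds
First hit at j=1, so smallest k = 1-0 = 1.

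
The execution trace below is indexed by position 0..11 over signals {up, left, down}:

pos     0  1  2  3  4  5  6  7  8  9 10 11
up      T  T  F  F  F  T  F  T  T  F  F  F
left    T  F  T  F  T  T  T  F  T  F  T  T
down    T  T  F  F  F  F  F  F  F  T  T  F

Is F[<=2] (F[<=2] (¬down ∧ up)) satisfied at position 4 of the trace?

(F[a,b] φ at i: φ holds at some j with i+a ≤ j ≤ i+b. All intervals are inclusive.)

True

Check F[<=2] (¬down ∧ up) at each j in [4,6]:
  j=4: holds (witness at 5)
  j=5: holds (witness at 5)
  j=6: holds (witness at 7)
Found at j=4 → formula holds.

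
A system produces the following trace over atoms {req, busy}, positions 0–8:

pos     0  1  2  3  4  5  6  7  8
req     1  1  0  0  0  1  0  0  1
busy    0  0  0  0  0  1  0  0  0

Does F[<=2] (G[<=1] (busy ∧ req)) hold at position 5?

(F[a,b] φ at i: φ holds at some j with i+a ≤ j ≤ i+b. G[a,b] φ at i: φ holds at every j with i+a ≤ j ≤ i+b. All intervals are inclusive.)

No

Check G[<=1] (busy ∧ req) at each j in [5,7]:
  j=5: fails at 6
  j=6: fails at 6
  j=7: fails at 7
No position in the window satisfies it → formula fails.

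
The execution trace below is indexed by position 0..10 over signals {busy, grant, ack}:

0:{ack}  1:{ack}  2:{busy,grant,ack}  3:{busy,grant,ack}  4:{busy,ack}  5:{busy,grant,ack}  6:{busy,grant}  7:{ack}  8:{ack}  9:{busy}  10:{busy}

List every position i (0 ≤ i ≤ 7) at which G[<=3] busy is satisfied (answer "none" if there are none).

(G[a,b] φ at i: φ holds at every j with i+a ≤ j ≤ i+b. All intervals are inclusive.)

2, 3

Evaluate at each i in [0,7]:
  i=0: ✗ (fails at j=0)
  i=1: ✗ (fails at j=1)
  i=2: ✓ (all of [2,5])
  i=3: ✓ (all of [3,6])
  i=4: ✗ (fails at j=7)
  i=5: ✗ (fails at j=7)
  i=6: ✗ (fails at j=7)
  i=7: ✗ (fails at j=7)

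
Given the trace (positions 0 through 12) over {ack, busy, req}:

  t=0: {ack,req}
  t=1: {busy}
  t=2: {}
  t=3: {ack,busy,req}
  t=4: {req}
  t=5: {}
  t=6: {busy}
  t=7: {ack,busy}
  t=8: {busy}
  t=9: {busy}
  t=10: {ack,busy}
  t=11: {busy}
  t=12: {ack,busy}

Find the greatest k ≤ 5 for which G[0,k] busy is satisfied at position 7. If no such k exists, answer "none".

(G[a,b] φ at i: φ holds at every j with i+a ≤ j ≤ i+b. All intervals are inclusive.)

busy must hold from j=7 onward; find where it first fails.
  j=7: holds
  j=8: holds
  j=9: holds
  j=10: holds
  j=11: holds
  j=12: holds
Holds through j=12; largest k = 5.

5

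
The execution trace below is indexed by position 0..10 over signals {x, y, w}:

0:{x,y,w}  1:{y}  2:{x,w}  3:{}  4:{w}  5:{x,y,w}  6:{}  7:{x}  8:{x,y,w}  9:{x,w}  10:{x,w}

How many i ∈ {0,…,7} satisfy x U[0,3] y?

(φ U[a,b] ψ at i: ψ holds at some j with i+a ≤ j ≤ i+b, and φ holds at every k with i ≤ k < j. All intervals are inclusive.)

4

Evaluate at each i in [0,7]:
  i=0: ✓ (rhs at j=0)
  i=1: ✓ (rhs at j=1)
  i=2: ✗ (lhs fails at k=3 before rhs at j=5)
  i=3: ✗ (lhs fails at k=3 before rhs at j=5)
  i=4: ✗ (lhs fails at k=4 before rhs at j=5)
  i=5: ✓ (rhs at j=5)
  i=6: ✗ (lhs fails at k=6 before rhs at j=8)
  i=7: ✓ (rhs at j=8; lhs holds on [7,7])
Positions where it holds: {0, 1, 5, 7} → 4.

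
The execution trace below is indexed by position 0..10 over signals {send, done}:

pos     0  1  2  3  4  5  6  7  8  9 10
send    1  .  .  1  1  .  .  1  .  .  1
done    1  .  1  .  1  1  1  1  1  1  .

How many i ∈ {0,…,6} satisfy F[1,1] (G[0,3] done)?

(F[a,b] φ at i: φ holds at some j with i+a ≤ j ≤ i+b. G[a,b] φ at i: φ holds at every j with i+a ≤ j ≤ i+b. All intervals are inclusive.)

3

Evaluate at each i in [0,6]:
  i=0: ✗ (none in [1,1])
  i=1: ✗ (none in [2,2])
  i=2: ✗ (none in [3,3])
  i=3: ✓ (witness j=4)
  i=4: ✓ (witness j=5)
  i=5: ✓ (witness j=6)
  i=6: ✗ (none in [7,7])
Positions where it holds: {3, 4, 5} → 3.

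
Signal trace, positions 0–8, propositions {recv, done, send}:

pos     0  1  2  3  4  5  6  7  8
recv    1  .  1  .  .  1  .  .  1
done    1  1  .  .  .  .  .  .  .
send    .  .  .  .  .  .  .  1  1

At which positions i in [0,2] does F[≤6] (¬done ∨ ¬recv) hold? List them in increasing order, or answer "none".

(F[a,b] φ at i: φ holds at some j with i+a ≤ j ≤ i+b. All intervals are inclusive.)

Evaluate at each i in [0,2]:
  i=0: ✓ (witness j=1)
  i=1: ✓ (witness j=1)
  i=2: ✓ (witness j=2)

0, 1, 2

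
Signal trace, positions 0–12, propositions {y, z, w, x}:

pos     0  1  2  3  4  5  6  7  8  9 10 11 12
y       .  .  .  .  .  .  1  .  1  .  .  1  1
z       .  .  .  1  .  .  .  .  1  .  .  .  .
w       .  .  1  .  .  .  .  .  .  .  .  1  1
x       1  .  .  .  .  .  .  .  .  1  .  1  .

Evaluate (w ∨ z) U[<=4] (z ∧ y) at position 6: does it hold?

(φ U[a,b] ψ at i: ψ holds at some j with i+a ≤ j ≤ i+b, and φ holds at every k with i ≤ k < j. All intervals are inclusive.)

Need some j in [6,10] with (z ∧ y), and (w ∨ z) at every k in [6,j-1].
  j=6: (z ∧ y) false.
  j=7: (z ∧ y) false.
  j=8: (z ∧ y) holds, but (w ∨ z) fails at k=6 → not this j.
  j=9: (z ∧ y) false.
  j=10: (z ∧ y) false.
No j in the window works → until fails.

False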